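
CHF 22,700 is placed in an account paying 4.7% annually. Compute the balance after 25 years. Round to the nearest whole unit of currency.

CHF 71,564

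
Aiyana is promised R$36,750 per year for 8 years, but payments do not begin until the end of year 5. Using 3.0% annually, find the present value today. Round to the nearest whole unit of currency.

R$229,206

Value one period before first payment (t=4): 36750 × [1 − (1+0.03)^(−8)] / 0.03 = 36750 × 7.019692 = 257,973.6880
Discount back 4 years: 257,973.6880 × (1+0.03)^(−4) = 257,973.6880 × 0.888487 = 229,206.2805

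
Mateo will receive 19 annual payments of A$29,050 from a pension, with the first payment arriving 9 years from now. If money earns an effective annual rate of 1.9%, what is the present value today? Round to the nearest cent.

A$395,430.12

Value one period before first payment (t=8): 29050 × [1 − (1+0.019)^(−19)] / 0.019 = 29050 × 15.824030 = 459,688.0601
PV₀ = 459,688.0601 / (1+0.019)^8 = 459,688.0601 / 1.162501 = 395,430.1245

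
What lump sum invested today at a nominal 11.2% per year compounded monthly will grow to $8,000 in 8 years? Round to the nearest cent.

Periodic rate i = 0.112/12 = 0.00933333; n = 8 × 12 = 96 periods.
PV = 8,000 / (1 + 0.00933333)^96 = 8,000 / 2.439625 = 3,279.1920

$3,279.19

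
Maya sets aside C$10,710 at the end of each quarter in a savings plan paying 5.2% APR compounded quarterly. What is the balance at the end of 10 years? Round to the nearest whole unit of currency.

C$557,250

With 4 periods per year: i = 0.013, n = 40.
FV = PMT · [(1+i)^n − 1] / i = 10710 · 52.030817 = 557,250.0544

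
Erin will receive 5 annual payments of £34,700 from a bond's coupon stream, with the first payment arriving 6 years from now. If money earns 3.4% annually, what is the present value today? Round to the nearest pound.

£132,929

PV at t=5 (ordinary 5-year annuity): 34700 × a(5|0.034) = 34700 × 4.527868 = 157,117.0211
Discount back 5 years: 157,117.0211 × (1+0.034)^(−5) = 157,117.0211 × 0.846052 = 132,929.2463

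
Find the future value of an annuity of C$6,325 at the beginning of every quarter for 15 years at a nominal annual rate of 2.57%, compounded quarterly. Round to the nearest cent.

C$464,208.37

With 4 periods per year: i = 0.006425, n = 60.
FV = PMT · [(1+i)^n − 1] / i × (1+i) = 6325 · 73.392628 = 464,208.3730
(Beginning-of-period payments → annuity-due factor ×(1+i).)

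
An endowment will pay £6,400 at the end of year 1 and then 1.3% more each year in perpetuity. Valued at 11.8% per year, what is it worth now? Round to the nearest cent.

£60,952.38

PV = D₁/(r − g) = 6400/(0.118 − 0.013) = 60,952.3810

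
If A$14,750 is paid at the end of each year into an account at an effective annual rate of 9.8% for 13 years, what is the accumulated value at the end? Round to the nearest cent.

Accumulation factor s(13|0.098) = 24.199555; FV = 14750 × 24.199555 = 356,943.4289

A$356,943.43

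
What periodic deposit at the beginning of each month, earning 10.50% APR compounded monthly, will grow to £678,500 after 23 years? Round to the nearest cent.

With 12 periods per year: i = 0.00875, n = 276.
PMT = 678500 / ( [(1+0.00875)^276 − 1] / 0.00875 × (1+i) ) = 678500 / 1161.254992 = 584.2817

£584.28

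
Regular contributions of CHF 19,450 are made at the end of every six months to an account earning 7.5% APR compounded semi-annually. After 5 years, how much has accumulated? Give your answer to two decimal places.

CHF 230,829.46

i = 0.075/2 = 0.0375 per half-year; n = 5·2 = 10.
FV = PMT · [(1+i)^n − 1] / i = 19450 · 11.867838 = 230,829.4582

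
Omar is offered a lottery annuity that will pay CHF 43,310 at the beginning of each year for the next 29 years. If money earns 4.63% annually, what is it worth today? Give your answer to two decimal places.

PV = PMT · [1 − (1+i)^(−n)] / i × (1+i) = 43310 · 16.516296 = 715,320.7870
(Beginning-of-period payments → annuity-due factor ×(1+i).)

CHF 715,320.79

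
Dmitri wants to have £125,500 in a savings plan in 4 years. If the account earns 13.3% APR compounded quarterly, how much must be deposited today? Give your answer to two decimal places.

Periodic rate i = 0.133/4 = 0.03325; n = 4 × 4 = 16 periods.
PV = FV·(1+i)^(−n) = 125,500 × 0.592534 = 74,363.0343

£74,363.03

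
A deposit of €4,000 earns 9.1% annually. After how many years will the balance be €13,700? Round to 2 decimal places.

14.14 years

(1+i)^n = 13700/4000 = 3.42500, so n = ln 3.42500 / ln 1.091 = 14.1352 years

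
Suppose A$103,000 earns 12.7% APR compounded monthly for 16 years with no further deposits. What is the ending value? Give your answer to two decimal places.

A$777,475.08

i = 0.127/12 = 0.0105833 per month; n = 16·12 = 192.
103,000 × (1+0.0105833)^192 = 103,000 × 7.548302 = 777,475.0787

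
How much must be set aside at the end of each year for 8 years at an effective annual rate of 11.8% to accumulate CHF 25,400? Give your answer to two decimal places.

PMT = 25400 / ( [(1+0.118)^8 − 1] / 0.118 ) = 25400 / 12.210276 = 2,080.2151

CHF 2,080.22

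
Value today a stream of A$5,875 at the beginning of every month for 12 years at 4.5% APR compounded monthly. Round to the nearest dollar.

i = 0.045/12 = 0.00375 per month; n = 12·12 = 144.
Annuity factor a(144|0.00375) × (1+i) = 111.526767; PV = 5875 × 111.526767 = 655,219.7534
(Beginning-of-period payments → annuity-due factor ×(1+i).)

A$655,220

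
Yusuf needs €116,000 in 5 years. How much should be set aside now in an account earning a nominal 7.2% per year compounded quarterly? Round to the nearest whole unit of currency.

€81,190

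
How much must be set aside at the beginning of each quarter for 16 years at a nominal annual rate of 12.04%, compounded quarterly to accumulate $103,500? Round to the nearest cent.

$533.17

i = 0.1204/4 = 0.0301 per quarter; n = 16·4 = 64.
PMT = 103500 / ( [(1+0.0301)^64 − 1] / 0.0301 × (1+i) ) = 103500 / 194.123546 = 533.1656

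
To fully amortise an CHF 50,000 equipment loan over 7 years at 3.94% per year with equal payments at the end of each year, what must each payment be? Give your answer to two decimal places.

CHF 8,312.02

PMT = 50000 / ( [1 − (1+0.0394)^(−7)] / 0.0394 ) = 50000 / 6.015386 = 8,312.0191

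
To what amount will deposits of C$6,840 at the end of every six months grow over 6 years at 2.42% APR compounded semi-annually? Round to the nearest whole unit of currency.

i = 0.0242/2 = 0.0121 per half-year; n = 6·2 = 12.
FV = PMT · [(1+i)^n − 1] / i = 6840 · 12.831704 = 87,768.8577

C$87,769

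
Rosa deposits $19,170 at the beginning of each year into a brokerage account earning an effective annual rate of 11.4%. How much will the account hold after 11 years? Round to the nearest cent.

$426,914.17

Accumulation factor s(11|0.114) × (1+i) = 22.269910; FV = 19170 × 22.269910 = 426,914.1657
(Beginning-of-period payments → annuity-due factor ×(1+i).)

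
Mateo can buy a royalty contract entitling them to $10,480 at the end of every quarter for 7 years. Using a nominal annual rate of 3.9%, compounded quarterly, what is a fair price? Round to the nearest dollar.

i = 0.039/4 = 0.00975 per quarter; n = 7·4 = 28.
PV = PMT · [1 − (1+i)^(−n)] / i = 10480 · 24.400017 = 255,712.1758

$255,712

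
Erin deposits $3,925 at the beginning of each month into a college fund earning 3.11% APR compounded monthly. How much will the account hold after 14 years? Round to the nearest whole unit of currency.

Periodic rate i = 0.0311/12 = 0.00259167; n = 14 × 12 = 168 periods.
Accumulation factor s(168|0.00259167) × (1+i) = 210.722547; FV = 3925 × 210.722547 = 827,085.9952
(Beginning-of-period payments → annuity-due factor ×(1+i).)

$827,086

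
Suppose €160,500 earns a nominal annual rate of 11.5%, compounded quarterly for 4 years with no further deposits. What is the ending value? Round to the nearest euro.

€252,600

With 4 periods per year: i = 0.02875, n = 16.
FV = 160,500 × (1 + 0.02875)^16 = 252,599.5708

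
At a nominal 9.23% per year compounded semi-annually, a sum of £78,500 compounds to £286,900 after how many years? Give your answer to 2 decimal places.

14.36 years

Periodic rate i = 0.0923/2 = 0.04615.
n = ln(286900/78500) / ln(1+0.04615) = ln(3.65478) / 0.045117 = 28.7262 half-years
= 28.7262/2 years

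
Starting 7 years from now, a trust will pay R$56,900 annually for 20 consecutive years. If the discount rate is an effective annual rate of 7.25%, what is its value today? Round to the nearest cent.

R$388,504.57

PV at t=6 (ordinary 20-year annuity): 56900 × a(20|0.0725) = 56900 × 10.391247 = 591,261.9574
Discount back 6 years: 591,261.9574 × (1+0.0725)^(−6) = 591,261.9574 × 0.657077 = 388,504.5699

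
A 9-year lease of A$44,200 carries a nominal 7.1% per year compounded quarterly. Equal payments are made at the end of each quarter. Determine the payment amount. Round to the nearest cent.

With 4 periods per year: i = 0.01775, n = 36.
PMT = 44200 / ( [1 − (1+0.01775)^(−36)] / 0.01775 ) = 44200 / 26.434554 = 1,672.0539

A$1,672.05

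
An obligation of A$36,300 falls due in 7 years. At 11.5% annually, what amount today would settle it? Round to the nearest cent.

A$16,942.70

PV = 36,300 / (1 + 0.115)^7 = 36,300 / 2.142516 = 16,942.6974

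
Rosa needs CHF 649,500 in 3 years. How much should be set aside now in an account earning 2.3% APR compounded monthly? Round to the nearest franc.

CHF 606,236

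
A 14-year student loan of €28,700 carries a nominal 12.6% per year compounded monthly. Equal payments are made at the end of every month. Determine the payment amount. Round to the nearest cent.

€364.36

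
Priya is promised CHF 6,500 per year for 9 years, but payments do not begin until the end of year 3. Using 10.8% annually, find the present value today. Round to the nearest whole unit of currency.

CHF 29,546

PV at t=2 (ordinary 9-year annuity): 6500 × a(9|0.108) = 6500 × 5.580356 = 36,272.3122
PV₀ = 36,272.3122 / (1+0.108)^2 = 36,272.3122 / 1.227664 = 29,545.7977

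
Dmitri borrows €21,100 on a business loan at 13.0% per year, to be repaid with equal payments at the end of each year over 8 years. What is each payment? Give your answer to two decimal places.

PMT = 21100 / ( [1 − (1+0.13)^(−8)] / 0.13 ) = 21100 / 4.798770 = 4,396.9598

€4,396.96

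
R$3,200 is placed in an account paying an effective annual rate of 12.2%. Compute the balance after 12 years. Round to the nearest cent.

3,200 × (1+0.122)^12 = 3,200 × 3.980286 = 12,736.9153

R$12,736.92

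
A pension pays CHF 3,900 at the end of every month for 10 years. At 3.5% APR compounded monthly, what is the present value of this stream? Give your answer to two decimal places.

With 12 periods per year: i = 0.00291667, n = 120.
PV = PMT · [1 − (1+i)^(−n)] / i = 3900 · 101.126685 = 394,394.0727

CHF 394,394.07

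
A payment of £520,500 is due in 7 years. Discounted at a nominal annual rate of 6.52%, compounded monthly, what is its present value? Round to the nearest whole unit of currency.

£330,176

i = 0.0652/12 = 0.00543333 per month; n = 7·12 = 84.
PV = FV·(1+i)^(−n) = 520,500 × 0.634344 = 330,175.8204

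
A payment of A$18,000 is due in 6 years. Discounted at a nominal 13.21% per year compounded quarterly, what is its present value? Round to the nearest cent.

With 4 periods per year: i = 0.033025, n = 24.
PV = FV·(1+i)^(−n) = 18,000 × 0.458501 = 8,253.0132

A$8,253.01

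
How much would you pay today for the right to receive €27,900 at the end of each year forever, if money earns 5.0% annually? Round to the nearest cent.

PV = C/r = 27900/0.05 = 558,000.0000

€558,000.00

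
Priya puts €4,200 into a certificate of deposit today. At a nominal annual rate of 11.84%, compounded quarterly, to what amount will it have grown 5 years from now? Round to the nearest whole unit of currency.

€7,527

With 4 periods per year: i = 0.0296, n = 20.
4,200 × (1+0.0296)^20 = 4,200 × 1.792135 = 7,526.9662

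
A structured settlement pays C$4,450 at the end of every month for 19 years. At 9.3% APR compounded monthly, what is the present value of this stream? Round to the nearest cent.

C$475,425.07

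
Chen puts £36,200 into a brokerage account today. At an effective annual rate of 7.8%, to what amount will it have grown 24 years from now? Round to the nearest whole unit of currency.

FV = PV·(1+i)^n = 36,200 × 6.065272 = 219,562.8356

£219,563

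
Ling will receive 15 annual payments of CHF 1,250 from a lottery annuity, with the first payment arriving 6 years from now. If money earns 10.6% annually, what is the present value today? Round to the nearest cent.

PV at t=5 (ordinary 15-year annuity): 1250 × a(15|0.106) = 1250 × 7.352506 = 9,190.6329
Discount back 5 years: 9,190.6329 × (1+0.106)^(−5) = 9,190.6329 × 0.604261 = 5,553.5384

CHF 5,553.54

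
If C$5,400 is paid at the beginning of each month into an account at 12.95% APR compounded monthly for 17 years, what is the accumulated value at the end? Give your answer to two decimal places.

C$4,012,191.34

With 12 periods per year: i = 0.0107917, n = 204.
Accumulation factor s(204|0.0107917) × (1+i) = 742.998396; FV = 5400 × 742.998396 = 4,012,191.3358
(Beginning-of-period payments → annuity-due factor ×(1+i).)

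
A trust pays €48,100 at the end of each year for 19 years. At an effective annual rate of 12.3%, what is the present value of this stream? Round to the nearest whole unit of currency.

€347,903

Annuity factor a(19|0.123) = 7.232901; PV = 48100 × 7.232901 = 347,902.5589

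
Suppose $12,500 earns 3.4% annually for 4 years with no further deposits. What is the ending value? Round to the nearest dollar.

12,500 × (1+0.034)^4 = 12,500 × 1.143095 = 14,288.6819

$14,289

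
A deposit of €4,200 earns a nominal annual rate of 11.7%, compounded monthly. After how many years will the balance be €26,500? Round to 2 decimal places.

15.82 years

Periodic rate i = 0.117/12 = 0.00975.
(1+i)^n = 26500/4200 = 6.30952, so n = ln 6.30952 / ln 1.00975 = 189.8488 months
= 189.8488/12 years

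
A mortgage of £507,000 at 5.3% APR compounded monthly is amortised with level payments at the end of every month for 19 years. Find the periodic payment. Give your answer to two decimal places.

£3,532.63

Periodic rate i = 0.053/12 = 0.00441667; n = 19 × 12 = 228 periods.
Annuity-PV factor = 143.519055; PMT = 507000 / 143.519055 = 3,532.6319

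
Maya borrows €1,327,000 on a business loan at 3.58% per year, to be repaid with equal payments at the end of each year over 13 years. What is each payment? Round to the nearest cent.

€129,450.66

Annuity-PV factor = 10.251010; PMT = 1.327e+06 / 10.251010 = 129,450.6623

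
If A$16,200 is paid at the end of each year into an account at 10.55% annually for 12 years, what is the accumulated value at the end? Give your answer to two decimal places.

Accumulation factor s(12|0.1055) = 22.104263; FV = 16200 × 22.104263 = 358,089.0645

A$358,089.06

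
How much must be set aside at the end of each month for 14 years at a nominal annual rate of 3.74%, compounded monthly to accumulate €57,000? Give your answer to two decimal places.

€258.69

i = 0.0374/12 = 0.00311667 per month; n = 14·12 = 168.
FV-annuity factor = 220.337932; PMT = 57000 / 220.337932 = 258.6935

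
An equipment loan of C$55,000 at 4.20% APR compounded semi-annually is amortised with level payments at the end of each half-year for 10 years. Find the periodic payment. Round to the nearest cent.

C$3,396.17

With 2 periods per year: i = 0.021, n = 20.
PMT = 55000 / ( [1 − (1+0.021)^(−20)] / 0.021 ) = 55000 / 16.194729 = 3,396.1666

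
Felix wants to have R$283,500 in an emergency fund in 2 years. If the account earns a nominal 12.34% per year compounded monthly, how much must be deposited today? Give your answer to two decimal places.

R$221,777.02

With 12 periods per year: i = 0.0102833, n = 24.
Discount factor = (1+0.0102833)^(−24) = 0.782282; PV = 283,500 × 0.782282 = 221,777.0180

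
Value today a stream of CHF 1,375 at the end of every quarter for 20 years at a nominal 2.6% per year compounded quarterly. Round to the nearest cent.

Periodic rate i = 0.026/4 = 0.0065; n = 20 × 4 = 80 periods.
Annuity factor a(80|0.0065) = 62.227416; PV = 1375 × 62.227416 = 85,562.6968

CHF 85,562.70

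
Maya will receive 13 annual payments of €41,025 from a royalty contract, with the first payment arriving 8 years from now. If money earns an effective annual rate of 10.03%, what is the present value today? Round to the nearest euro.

€149,025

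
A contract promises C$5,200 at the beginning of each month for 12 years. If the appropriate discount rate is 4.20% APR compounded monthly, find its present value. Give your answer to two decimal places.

C$589,446.08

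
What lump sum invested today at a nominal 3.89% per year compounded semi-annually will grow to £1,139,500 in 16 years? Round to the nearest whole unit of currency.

£615,183

Periodic rate i = 0.0389/2 = 0.01945; n = 16 × 2 = 32 periods.
PV = FV·(1+i)^(−n) = 1,139,500 × 0.539871 = 615,183.3361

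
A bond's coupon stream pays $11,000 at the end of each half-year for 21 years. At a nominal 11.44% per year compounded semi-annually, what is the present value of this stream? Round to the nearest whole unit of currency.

$173,713

With 2 periods per year: i = 0.0572, n = 42.
PV = PMT · [1 − (1+i)^(−n)] / i = 11000 · 15.792063 = 173,712.6929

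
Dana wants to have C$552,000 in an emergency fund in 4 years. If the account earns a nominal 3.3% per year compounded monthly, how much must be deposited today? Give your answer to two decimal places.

C$483,827.88

With 12 periods per year: i = 0.00275, n = 48.
PV = 552,000 / (1 + 0.00275)^48 = 552,000 / 1.140902 = 483,827.8754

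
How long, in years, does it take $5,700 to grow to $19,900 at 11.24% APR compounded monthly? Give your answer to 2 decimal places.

11.18 years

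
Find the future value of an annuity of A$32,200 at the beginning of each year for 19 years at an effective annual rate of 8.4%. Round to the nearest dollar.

FV = PMT · [(1+i)^n − 1] / i × (1+i) = 32200 · 46.840897 = 1,508,276.8962
(Beginning-of-period payments → annuity-due factor ×(1+i).)

A$1,508,277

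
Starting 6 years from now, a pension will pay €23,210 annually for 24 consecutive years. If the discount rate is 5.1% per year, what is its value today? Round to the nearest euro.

Value one period before first payment (t=5): 23210 × [1 − (1+0.051)^(−24)] / 0.051 = 23210 × 13.665405 = 317,174.0596
Discount back 5 years: 317,174.0596 × (1+0.051)^(−5) = 317,174.0596 × 0.779806 = 247,334.1478

€247,334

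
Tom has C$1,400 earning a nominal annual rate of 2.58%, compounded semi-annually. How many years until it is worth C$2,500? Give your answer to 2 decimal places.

Periodic rate i = 0.0258/2 = 0.0129.
(1+i)^n = 2500/1400 = 1.78571, so n = ln 1.78571 / ln 1.0129 = 45.2365 half-years
= 45.2365/2 years

22.62 years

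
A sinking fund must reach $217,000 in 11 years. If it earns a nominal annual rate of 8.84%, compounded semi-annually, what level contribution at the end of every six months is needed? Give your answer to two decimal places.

Periodic rate i = 0.0884/2 = 0.0442; n = 11 × 2 = 22 periods.
FV-annuity factor = 35.964943; PMT = 217000 / 35.964943 = 6,033.6533

$6,033.65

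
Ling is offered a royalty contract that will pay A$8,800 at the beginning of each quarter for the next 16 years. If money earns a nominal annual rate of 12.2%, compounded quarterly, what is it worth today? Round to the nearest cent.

A$253,857.65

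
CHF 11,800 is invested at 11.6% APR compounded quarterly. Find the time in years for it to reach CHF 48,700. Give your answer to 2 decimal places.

12.40 years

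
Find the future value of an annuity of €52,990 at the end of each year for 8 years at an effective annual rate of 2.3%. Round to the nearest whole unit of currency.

€459,661

FV = PMT · [(1+i)^n − 1] / i = 52990 · 8.674492 = 459,661.3068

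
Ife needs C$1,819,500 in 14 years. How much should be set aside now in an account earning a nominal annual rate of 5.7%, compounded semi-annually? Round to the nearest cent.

With 2 periods per year: i = 0.0285, n = 28.
Discount factor = (1+0.0285)^(−28) = 0.455281; PV = 1,819,500 × 0.455281 = 828,384.1317

C$828,384.13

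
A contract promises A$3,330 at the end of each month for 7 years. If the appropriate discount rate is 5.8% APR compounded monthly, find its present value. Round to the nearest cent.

A$229,451.60

i = 0.058/12 = 0.00483333 per month; n = 7·12 = 84.
Annuity factor a(84|0.00483333) = 68.904383; PV = 3330 × 68.904383 = 229,451.5956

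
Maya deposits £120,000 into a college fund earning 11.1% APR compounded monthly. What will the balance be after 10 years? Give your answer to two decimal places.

£362,269.87

i = 0.111/12 = 0.00925 per month; n = 10·12 = 120.
FV = PV·(1+i)^n = 120,000 × 3.018916 = 362,269.8706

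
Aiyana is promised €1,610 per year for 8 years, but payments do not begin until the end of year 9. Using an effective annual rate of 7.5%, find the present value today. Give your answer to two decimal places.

PV at t=8 (ordinary 8-year annuity): 1610 × a(8|0.075) = 1610 × 5.857304 = 9,430.2587
PV₀ = 9,430.2587 / (1+0.075)^8 = 9,430.2587 / 1.783478 = 5,287.5671

€5,287.57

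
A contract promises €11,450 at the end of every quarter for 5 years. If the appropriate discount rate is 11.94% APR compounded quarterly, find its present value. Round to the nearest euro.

€170,584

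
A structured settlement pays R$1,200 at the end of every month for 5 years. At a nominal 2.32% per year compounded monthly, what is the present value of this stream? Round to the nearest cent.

With 12 periods per year: i = 0.00193333, n = 60.
PV = 1200 × [1 − (1+0.00193333)^(−60)] / 0.00193333 = 1200 × 56.599163 = 67,918.9951

R$67,919.00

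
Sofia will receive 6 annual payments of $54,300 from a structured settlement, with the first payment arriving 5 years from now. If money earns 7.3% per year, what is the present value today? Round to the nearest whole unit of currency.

$193,461

PV at t=4 (ordinary 6-year annuity): 54300 × a(6|0.073) = 54300 × 4.722714 = 256,443.3457
PV₀ = 256,443.3457 / (1+0.073)^4 = 256,443.3457 / 1.325558 = 193,460.6072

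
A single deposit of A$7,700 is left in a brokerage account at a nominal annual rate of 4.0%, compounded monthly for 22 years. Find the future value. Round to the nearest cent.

Periodic rate i = 0.04/12 = 0.00333333; n = 22 × 12 = 264 periods.
FV = PV·(1+i)^n = 7,700 × 2.407374 = 18,536.7809

A$18,536.78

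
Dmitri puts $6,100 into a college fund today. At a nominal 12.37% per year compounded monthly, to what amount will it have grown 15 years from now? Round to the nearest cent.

$38,640.09

With 12 periods per year: i = 0.0103083, n = 180.
FV = PV·(1+i)^n = 6,100 × 6.334442 = 38,640.0937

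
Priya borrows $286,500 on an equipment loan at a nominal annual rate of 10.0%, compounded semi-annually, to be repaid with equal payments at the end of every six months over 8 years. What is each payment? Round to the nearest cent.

Periodic rate i = 0.1/2 = 0.05; n = 8 × 2 = 16 periods.
PMT = 286500 / ( [1 − (1+0.05)^(−16)] / 0.05 ) = 286500 / 10.837770 = 26,435.3286

$26,435.33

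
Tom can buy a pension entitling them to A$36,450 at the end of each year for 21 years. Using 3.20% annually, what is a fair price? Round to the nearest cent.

A$551,202.50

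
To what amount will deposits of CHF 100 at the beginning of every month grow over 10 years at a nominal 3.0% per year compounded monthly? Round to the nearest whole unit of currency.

i = 0.03/12 = 0.0025 per month; n = 10·12 = 120.
Accumulation factor s(120|0.0025) × (1+i) = 140.090772; FV = 100 × 140.090772 = 14,009.0772
Payments are at the start of each period, so multiply by (1+i).

CHF 14,009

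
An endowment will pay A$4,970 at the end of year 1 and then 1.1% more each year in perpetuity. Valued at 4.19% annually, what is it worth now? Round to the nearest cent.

PV = PMT / (i − g) = 4970 / (0.0419 − 0.011) = 4970 / 0.030900 = 160,841.4239

A$160,841.42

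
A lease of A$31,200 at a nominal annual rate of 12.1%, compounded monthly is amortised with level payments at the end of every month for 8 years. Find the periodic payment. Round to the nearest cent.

Periodic rate i = 0.121/12 = 0.0100833; n = 8 × 12 = 96 periods.
Annuity-PV factor = 61.320216; PMT = 31200 / 61.320216 = 508.8045

A$508.80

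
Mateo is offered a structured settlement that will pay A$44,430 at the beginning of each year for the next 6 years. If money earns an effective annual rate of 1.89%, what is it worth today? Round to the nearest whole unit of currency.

A$254,519

PV = PMT · [1 − (1+i)^(−n)] / i × (1+i) = 44430 · 5.728545 = 254,519.2698
Payments are at the start of each period, so multiply by (1+i).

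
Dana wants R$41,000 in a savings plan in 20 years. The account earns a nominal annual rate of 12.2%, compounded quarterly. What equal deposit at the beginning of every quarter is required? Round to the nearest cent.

i = 0.122/4 = 0.0305 per quarter; n = 20·4 = 80.
PMT = 41000 / ( [(1+0.0305)^80 − 1] / 0.0305 × (1+i) ) = 41000 / 339.968833 = 120.5993

R$120.60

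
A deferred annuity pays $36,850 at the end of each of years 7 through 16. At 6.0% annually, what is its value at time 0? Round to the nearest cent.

$191,198.84

Value one period before first payment (t=6): 36850 × [1 − (1+0.06)^(−10)] / 0.06 = 36850 × 7.360087 = 271,219.2078
PV₀ = 271,219.2078 / (1+0.06)^6 = 271,219.2078 / 1.418519 = 191,198.8393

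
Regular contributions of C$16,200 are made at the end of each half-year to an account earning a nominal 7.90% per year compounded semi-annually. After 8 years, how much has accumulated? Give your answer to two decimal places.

C$352,145.15

Periodic rate i = 0.079/2 = 0.0395; n = 8 × 2 = 16 periods.
FV = 16200 × [(1+0.0395)^16 − 1] / 0.0395 = 16200 × 21.737355 = 352,145.1547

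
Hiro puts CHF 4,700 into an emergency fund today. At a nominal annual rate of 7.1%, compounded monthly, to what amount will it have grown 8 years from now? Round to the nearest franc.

CHF 8,280

i = 0.071/12 = 0.00591667 per month; n = 8·12 = 96.
FV = 4,700 × (1 + 0.00591667)^96 = 8,280.3793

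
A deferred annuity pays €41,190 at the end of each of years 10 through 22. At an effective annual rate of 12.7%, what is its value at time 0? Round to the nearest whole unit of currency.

PV at t=9 (ordinary 13-year annuity): 41190 × a(13|0.127) = 41190 × 6.209893 = 255,785.4906
PV₀ = 255,785.4906 / (1+0.127)^9 = 255,785.4906 / 2.933021 = 87,208.8704

€87,209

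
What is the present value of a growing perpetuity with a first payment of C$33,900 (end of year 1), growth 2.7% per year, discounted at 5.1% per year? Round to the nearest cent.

C$1,412,500.00

PV = D₁/(r − g) = 33900/(0.051 − 0.027) = 1,412,500.0000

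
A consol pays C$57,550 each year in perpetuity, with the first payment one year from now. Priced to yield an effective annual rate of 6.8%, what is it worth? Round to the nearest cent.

PV = C/r = 57550/0.068 = 846,323.5294

C$846,323.53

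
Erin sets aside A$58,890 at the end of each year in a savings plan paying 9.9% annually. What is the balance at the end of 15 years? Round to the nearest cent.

A$1,856,312.00

FV = PMT · [(1+i)^n − 1] / i = 58890 · 31.521684 = 1,856,311.9962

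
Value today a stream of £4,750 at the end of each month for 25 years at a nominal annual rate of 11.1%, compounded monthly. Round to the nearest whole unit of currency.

£481,085

With 12 periods per year: i = 0.00925, n = 300.
PV = PMT · [1 − (1+i)^(−n)] / i = 4750 · 101.281093 = 481,085.1933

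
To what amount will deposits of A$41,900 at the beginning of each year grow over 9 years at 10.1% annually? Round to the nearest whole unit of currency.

A$629,089

FV = PMT · [(1+i)^n − 1] / i × (1+i) = 41900 · 15.014046 = 629,088.5219
Payments are at the start of each period, so multiply by (1+i).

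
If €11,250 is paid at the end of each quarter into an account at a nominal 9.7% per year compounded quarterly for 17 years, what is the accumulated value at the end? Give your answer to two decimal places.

i = 0.097/4 = 0.02425 per quarter; n = 17·4 = 68.
FV = 11250 × [(1+0.02425)^68 − 1] / 0.02425 = 11250 × 169.089581 = 1,902,257.7823

€1,902,257.78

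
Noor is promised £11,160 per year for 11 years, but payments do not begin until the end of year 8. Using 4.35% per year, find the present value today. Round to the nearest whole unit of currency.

£71,217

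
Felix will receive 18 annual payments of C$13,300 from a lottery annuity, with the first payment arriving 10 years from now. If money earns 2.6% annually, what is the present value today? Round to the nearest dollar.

C$150,225

PV at t=9 (ordinary 18-year annuity): 13300 × a(18|0.026) = 13300 × 14.230381 = 189,264.0686
PV₀ = 189,264.0686 / (1+0.026)^9 = 189,264.0686 / 1.259871 = 150,224.9004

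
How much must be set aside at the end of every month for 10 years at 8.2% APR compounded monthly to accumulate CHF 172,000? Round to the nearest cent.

Periodic rate i = 0.082/12 = 0.00683333; n = 10 × 12 = 120 periods.
PMT = 172000 / ( [(1+0.00683333)^120 − 1] / 0.00683333 ) = 172000 / 185.001411 = 929.7226

CHF 929.72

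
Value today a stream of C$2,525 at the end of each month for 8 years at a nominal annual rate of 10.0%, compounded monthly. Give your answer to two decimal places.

C$166,401.26

Periodic rate i = 0.1/12 = 0.00833333; n = 8 × 12 = 96 periods.
PV = 2525 × [1 − (1+0.00833333)^(−96)] / 0.00833333 = 2525 × 65.901488 = 166,401.2583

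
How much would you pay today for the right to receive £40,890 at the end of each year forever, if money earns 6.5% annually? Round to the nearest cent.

PV = PMT / i = 40890 / 0.065 = 629,076.9231

£629,076.92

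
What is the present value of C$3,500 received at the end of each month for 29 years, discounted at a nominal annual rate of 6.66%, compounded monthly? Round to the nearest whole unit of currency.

C$538,734

i = 0.0666/12 = 0.00555 per month; n = 29·12 = 348.
PV = 3500 × [1 − (1+0.00555)^(−348)] / 0.00555 = 3500 × 153.924109 = 538,734.3822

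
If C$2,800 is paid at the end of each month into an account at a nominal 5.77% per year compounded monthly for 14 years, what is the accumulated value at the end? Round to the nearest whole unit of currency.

Periodic rate i = 0.0577/12 = 0.00480833; n = 14 × 12 = 168 periods.
FV = PMT · [(1+i)^n − 1] / i = 2800 · 257.600714 = 721,282.0006

C$721,282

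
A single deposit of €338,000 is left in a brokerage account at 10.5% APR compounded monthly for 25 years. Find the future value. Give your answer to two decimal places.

Periodic rate i = 0.105/12 = 0.00875; n = 25 × 12 = 300 periods.
338,000 × (1+0.00875)^300 = 338,000 × 13.647852 = 4,612,974.1328

€4,612,974.13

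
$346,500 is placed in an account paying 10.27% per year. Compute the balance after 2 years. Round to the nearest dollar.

FV = 346,500 × (1 + 0.1027)^2 = 421,325.7360

$421,326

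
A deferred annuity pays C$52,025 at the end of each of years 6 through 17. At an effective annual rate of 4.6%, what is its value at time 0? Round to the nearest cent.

PV at t=5 (ordinary 12-year annuity): 52025 × a(12|0.046) = 52025 × 9.066641 = 471,691.9735
PV₀ = 471,691.9735 / (1+0.046)^5 = 471,691.9735 / 1.252156 = 376,703.8541

C$376,703.85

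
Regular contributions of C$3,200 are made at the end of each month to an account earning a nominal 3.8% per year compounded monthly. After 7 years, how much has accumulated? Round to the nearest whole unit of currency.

Periodic rate i = 0.038/12 = 0.00316667; n = 7 × 12 = 84 periods.
FV = PMT · [(1+i)^n − 1] / i = 3200 · 96.058996 = 307,388.7868

C$307,389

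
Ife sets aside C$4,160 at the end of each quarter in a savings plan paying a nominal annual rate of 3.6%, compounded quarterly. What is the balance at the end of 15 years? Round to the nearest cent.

Periodic rate i = 0.036/4 = 0.009; n = 15 × 4 = 60 periods.
FV = 4160 × [(1+0.009)^60 − 1] / 0.009 = 4160 × 79.096313 = 329,040.6632

C$329,040.66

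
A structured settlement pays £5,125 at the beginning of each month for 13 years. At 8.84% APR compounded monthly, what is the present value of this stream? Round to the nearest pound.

Periodic rate i = 0.0884/12 = 0.00736667; n = 13 × 12 = 156 periods.
PV = PMT · [1 − (1+i)^(−n)] / i × (1+i) = 5125 · 93.230034 = 477,803.9246
(Beginning-of-period payments → annuity-due factor ×(1+i).)

£477,804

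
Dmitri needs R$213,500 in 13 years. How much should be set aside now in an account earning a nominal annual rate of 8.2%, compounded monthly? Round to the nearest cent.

With 12 periods per year: i = 0.00683333, n = 156.
Discount factor = (1+0.00683333)^(−156) = 0.345634; PV = 213,500 × 0.345634 = 73,792.8978

R$73,792.90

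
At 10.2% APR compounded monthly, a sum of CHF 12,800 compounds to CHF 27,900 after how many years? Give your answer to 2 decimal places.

7.67 years

Periodic rate i = 0.102/12 = 0.0085.
n = ln(27900/12800) / ln(1+0.0085) = ln(2.17969) / 0.008464 = 92.0575 months
= 92.0575/12 years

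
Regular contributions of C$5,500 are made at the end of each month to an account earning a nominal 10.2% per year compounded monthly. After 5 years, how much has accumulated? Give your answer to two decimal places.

With 12 periods per year: i = 0.0085, n = 60.
Accumulation factor s(60|0.0085) = 77.847749; FV = 5500 × 77.847749 = 428,162.6191

C$428,162.62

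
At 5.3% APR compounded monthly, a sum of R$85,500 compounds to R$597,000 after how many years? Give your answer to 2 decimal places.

Periodic rate i = 0.053/12 = 0.00441667.
n = ln(597000/85500) / ln(1+0.00441667) = ln(6.98246) / 0.004407 = 440.9862 months
= 440.9862/12 years

36.75 years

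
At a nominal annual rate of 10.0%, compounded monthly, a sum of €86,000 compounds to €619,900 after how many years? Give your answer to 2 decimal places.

Periodic rate i = 0.1/12 = 0.00833333.
(1+i)^n = 619900/86000 = 7.20814, so n = ln 7.20814 / ln 1.00833 = 238.0115 months
= 238.0115/12 years

19.83 years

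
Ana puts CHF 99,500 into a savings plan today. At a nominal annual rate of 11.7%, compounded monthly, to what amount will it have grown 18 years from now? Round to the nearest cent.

i = 0.117/12 = 0.00975 per month; n = 18·12 = 216.
FV = 99,500 × (1 + 0.00975)^216 = 809,128.0156

CHF 809,128.02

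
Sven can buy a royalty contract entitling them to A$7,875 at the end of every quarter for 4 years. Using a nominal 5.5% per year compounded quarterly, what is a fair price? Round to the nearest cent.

A$112,413.48

i = 0.055/4 = 0.01375 per quarter; n = 4·4 = 16.
Annuity factor a(16|0.01375) = 14.274728; PV = 7875 × 14.274728 = 112,413.4794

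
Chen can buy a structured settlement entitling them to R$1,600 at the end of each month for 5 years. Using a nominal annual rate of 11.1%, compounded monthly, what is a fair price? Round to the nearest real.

R$73,420

Periodic rate i = 0.111/12 = 0.00925; n = 5 × 12 = 60 periods.
PV = PMT · [1 − (1+i)^(−n)] / i = 1600 · 45.887710 = 73,420.3367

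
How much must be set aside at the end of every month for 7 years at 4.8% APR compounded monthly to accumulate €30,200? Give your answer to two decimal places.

Periodic rate i = 0.048/12 = 0.004; n = 7 × 12 = 84 periods.
PMT = 30200 / ( [(1+0.004)^84 − 1] / 0.004 ) = 30200 / 99.600371 = 303.2117

€303.21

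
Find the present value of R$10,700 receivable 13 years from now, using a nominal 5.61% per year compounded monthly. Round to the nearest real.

R$5,169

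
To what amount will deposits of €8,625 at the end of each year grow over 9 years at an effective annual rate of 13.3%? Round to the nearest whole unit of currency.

€134,666

FV = PMT · [(1+i)^n − 1] / i = 8625 · 15.613435 = 134,665.8808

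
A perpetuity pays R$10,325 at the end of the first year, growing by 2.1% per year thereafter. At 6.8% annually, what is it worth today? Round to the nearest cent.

PV = PMT / (i − g) = 10325 / (0.068 − 0.021) = 10325 / 0.047000 = 219,680.8511

R$219,680.85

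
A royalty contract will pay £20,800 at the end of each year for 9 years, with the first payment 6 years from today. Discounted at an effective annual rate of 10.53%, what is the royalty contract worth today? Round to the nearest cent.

Value one period before first payment (t=5): 20800 × [1 − (1+0.1053)^(−9)] / 0.1053 = 20800 × 5.639672 = 117,305.1793
Discount back 5 years: 117,305.1793 × (1+0.1053)^(−5) = 117,305.1793 × 0.606177 = 71,107.6519

£71,107.65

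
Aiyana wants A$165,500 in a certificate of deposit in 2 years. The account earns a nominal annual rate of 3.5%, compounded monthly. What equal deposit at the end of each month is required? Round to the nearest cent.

i = 0.035/12 = 0.00291667 per month; n = 2·12 = 24.
PMT = 165500 / ( [(1+0.00291667)^24 − 1] / 0.00291667 ) = 165500 / 24.822485 = 6,667.3422

A$6,667.34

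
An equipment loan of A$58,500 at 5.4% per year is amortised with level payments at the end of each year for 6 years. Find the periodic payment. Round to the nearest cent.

A$11,673.37

PMT = 58500 / ( [1 − (1+0.054)^(−6)] / 0.054 ) = 58500 / 5.011404 = 11,673.3749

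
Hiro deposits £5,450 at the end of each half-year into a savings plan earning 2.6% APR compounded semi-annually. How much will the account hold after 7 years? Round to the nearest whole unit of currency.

£83,095

With 2 periods per year: i = 0.013, n = 14.
Accumulation factor s(14|0.013) = 15.246774; FV = 5450 × 15.246774 = 83,094.9156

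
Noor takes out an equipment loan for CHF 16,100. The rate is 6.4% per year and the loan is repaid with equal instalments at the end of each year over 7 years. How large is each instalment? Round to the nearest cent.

CHF 2,925.21

PMT = 16100 / ( [1 − (1+0.064)^(−7)] / 0.064 ) = 16100 / 5.503879 = 2,925.2098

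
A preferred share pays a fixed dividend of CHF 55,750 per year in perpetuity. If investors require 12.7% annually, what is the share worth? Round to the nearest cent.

CHF 438,976.38

PV = C/r = 55750/0.127 = 438,976.3780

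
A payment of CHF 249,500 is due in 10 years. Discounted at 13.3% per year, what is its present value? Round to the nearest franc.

PV = 249,500 / (1 + 0.133)^10 = 249,500 / 3.485773 = 71,576.6637

CHF 71,577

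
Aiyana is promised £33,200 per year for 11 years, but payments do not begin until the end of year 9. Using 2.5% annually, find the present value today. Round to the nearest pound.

PV at t=8 (ordinary 11-year annuity): 33200 × a(11|0.025) = 33200 × 9.514209 = 315,871.7293
PV₀ = 315,871.7293 / (1+0.025)^8 = 315,871.7293 / 1.218403 = 259,250.6386

£259,251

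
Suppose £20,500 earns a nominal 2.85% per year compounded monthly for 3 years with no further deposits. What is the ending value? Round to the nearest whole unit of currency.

£22,328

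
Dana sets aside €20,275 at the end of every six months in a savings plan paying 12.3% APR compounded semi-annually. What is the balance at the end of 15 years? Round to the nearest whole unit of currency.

i = 0.123/2 = 0.0615 per half-year; n = 15·2 = 30.
Accumulation factor s(30|0.0615) = 81.177047; FV = 20275 × 81.177047 = 1,645,864.6330

€1,645,865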